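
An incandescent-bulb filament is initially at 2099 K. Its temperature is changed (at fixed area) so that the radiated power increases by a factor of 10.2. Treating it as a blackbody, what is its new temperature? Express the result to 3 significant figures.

T₂ ≈ 3.75×10³ K

P ∝ T⁴, so T₂/T₁ = (P₂/P₁)^(1/4) = (10.2)^(1/4) = 1.78710.
T₂ = 2099 × 1.78710 = 3.75×10³ K.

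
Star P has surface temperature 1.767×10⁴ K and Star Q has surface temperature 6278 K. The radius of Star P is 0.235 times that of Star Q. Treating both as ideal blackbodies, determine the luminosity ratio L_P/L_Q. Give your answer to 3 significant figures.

L_P/L_Q ≈ 3.47

L ∝ R²T⁴, so L_P/L_Q = (R_P/R_Q)²(T_P/T_Q)⁴ = (0.235)² × (1.767×10⁴/6278)⁴ = 0.055225 × 62.7568 = 3.47.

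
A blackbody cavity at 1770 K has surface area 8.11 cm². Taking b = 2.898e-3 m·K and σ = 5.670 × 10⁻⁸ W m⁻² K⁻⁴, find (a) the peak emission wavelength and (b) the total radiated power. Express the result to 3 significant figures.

(a) λ_max = b/T = 2.898×10⁻³/1770 = 1.637×10⁻⁶ m = 1.64 μm.
Area A = 8.11 cm² = 8.11×10⁻⁴ m².
(b) P = σAT⁴ = 5.670×10⁻⁸×8.11×10⁻⁴×(1770)⁴ = 451 W.

λ_max ≈ 1.64 μm; P ≈ 451 W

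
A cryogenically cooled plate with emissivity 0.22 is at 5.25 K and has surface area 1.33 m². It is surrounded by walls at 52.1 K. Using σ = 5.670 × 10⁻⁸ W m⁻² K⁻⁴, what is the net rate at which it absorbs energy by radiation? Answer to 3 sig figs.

Area A = 1.33 m².
Net radiated power P_net = εσA(T⁴ − T₀⁴) = 0.22×5.670×10⁻⁸×1.33×(5.25⁴ − 52.1⁴).
T⁴ − T₀⁴ = 759.691 − 7.36802×10⁶ = -7.36726×10⁶ K⁴, so P_net = -0.122 W — negative, meaning a net gain of 0.122 W.

Net gain ≈ 0.122 W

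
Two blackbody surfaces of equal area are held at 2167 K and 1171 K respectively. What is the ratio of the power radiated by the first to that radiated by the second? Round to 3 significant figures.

P₁/P₂ ≈ 11.7

With equal areas, P₁/P₂ = (T₁/T₂)⁴ = (2167/1171)⁴ = 11.7.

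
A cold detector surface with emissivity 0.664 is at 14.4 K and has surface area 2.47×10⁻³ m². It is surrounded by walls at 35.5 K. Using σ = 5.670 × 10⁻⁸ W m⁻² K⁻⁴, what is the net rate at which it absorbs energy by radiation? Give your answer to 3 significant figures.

Net gain ≈ 1.44×10⁻⁴ W

Area A = 2.47×10⁻³ m².
Net radiated power P_net = εσA(T⁴ − T₀⁴) = 0.664×5.670×10⁻⁸×2.47×10⁻³×(14.4⁴ − 35.5⁴).
T⁴ − T₀⁴ = 42998.2 − 1.58823×10⁶ = -1.54523×10⁶ K⁴, so P_net = -1.44×10⁻⁴ W — negative, meaning a net gain of 1.44×10⁻⁴ W.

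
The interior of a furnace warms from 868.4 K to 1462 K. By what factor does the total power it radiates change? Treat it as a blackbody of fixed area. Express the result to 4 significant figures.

P₂/P₁ ≈ 8.034

P ∝ T⁴, so P₂/P₁ = (T₂/T₁)⁴ = (1462/868.4)⁴ = (1.68356)⁴ = 8.034.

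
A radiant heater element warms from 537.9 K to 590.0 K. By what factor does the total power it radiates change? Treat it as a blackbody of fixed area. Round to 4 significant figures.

P₂/P₁ ≈ 1.447

P ∝ T⁴, so P₂/P₁ = (T₂/T₁)⁴ = (590.0/537.9)⁴ = (1.09686)⁴ = 1.447.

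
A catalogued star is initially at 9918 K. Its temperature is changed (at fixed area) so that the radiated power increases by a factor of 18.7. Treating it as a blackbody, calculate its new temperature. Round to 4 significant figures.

P ∝ T⁴, so T₂/T₁ = (P₂/P₁)^(1/4) = (18.7)^(1/4) = 2.07951.
T₂ = 9918 × 2.07951 = 2.062×10⁴ K.

T₂ ≈ 2.062×10⁴ K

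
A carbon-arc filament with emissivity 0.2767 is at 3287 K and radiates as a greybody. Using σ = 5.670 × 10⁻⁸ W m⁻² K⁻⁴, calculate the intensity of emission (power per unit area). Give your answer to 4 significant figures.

Stefan–Boltzmann: I = εσT⁴ = 0.2767 × 5.670×10⁻⁸ × (3287)⁴ = 1.831×10⁶ W/m².

I ≈ 1.831×10⁶ W/m²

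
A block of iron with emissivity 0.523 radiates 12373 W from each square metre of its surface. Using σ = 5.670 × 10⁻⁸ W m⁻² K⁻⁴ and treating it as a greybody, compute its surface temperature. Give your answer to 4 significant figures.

T ≈ 803.7 K

I = εσT⁴, so T = (I/εσ)^(1/4) = (12373/(0.523×5.670×10⁻⁸))^(1/4) = 803.7 K.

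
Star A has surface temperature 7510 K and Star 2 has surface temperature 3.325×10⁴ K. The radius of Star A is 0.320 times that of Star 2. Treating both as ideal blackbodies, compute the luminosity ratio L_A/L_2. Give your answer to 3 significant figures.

L ∝ R²T⁴, so L_A/L_2 = (R_A/R_2)²(T_A/T_2)⁴ = (0.320)² × (7510/3.325×10⁴)⁴ = 0.1024 × 2.60251×10⁻³ = 2.66×10⁻⁴.

L_A/L_2 ≈ 2.66×10⁻⁴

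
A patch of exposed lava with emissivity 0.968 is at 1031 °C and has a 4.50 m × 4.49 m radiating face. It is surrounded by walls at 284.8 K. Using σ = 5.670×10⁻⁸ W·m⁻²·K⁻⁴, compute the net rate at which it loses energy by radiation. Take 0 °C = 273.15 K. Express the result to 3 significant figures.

Net loss ≈ 3.20×10⁶ W

T = 1031 °C + 273.15 = 1304.15 K.
Area A = 4.50 × 4.49 = 20.205 m².
Net radiated power P_net = εσA(T⁴ − T₀⁴) = 0.968×5.670×10⁻⁸×20.205×(1304.15⁴ − 284.8⁴).
T⁴ − T₀⁴ = 2.89275×10¹² − 6.57900×10⁹ = 2.88617×10¹² K⁴, so P_net = 3.20×10⁶ W.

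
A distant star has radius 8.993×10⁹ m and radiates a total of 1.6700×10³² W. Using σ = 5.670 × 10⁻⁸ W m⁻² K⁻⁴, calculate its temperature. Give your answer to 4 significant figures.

T ≈ 4.126×10⁴ K

Surface area A = 4πR² = 4π(8.993×10⁹ m)² = 1.01629×10²¹ m².
P = σAT⁴ ⇒ T = (P/(σA))^(1/4) = (1.6700×10³²/(5.670×10⁻⁸×1.01629×10²¹))^(1/4) = 4.126×10⁴ K.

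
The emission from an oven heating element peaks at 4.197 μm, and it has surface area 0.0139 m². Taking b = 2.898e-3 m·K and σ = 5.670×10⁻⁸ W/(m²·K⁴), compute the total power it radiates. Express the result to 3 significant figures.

P ≈ 179 W

Wien's law: T = b/λ_max = 2.898×10⁻³/4.197×10⁻⁶ = 690.493 K.
Area A = 0.0139 m².
Then P = σAT⁴ = 5.670×10⁻⁸×0.0139×(690.493)⁴ = 179 W.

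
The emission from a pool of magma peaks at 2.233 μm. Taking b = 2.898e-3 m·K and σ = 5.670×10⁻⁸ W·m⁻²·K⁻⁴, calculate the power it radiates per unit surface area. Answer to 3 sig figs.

I ≈ 1.61×10⁵ W/m²

Wien's law: T = b/λ_max = 2.898×10⁻³/2.233×10⁻⁶ = 1297.81 K.
Then I = σT⁴ = 5.670×10⁻⁸×(1297.81)⁴ = 1.61×10⁵ W/m².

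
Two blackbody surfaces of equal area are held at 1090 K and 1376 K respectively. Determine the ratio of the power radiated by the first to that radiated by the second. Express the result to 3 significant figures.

With equal areas, P₁/P₂ = (T₁/T₂)⁴ = (1090/1376)⁴ = 0.394.

P₁/P₂ ≈ 0.394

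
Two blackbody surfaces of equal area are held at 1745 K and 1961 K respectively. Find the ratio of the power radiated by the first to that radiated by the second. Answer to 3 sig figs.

P₁/P₂ ≈ 0.627

With equal areas, P₁/P₂ = (T₁/T₂)⁴ = (1745/1961)⁴ = 0.627.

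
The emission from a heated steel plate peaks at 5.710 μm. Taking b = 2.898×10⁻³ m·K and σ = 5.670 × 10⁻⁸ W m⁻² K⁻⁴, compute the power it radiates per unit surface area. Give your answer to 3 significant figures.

Wien's law: T = b/λ_max = 2.898×10⁻³/5.710×10⁻⁶ = 507.531 K.
Then I = σT⁴ = 5.670×10⁻⁸×(507.531)⁴ = 3.76×10³ W/m².

I ≈ 3.76×10³ W/m²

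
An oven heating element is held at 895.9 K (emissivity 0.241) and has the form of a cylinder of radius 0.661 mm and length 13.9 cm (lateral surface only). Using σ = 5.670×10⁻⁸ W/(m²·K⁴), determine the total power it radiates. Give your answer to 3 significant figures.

Lateral area A = 2πrL = 2π×6.61×10⁻⁴×0.139 = 5.77293×10⁻⁴ m².
P = εσAT⁴ = 0.241 × 5.670×10⁻⁸ × 5.77293×10⁻⁴ × (895.9)⁴ = 5.08 W.

P ≈ 5.08 W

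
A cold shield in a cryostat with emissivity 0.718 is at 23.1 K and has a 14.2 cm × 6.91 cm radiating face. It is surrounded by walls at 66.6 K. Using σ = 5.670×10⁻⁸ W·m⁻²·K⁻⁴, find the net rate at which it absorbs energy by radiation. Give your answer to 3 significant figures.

Net gain ≈ 7.75×10⁻³ W

Area A = 0.142 × 0.0691 = 9.8122×10⁻³ m².
Net radiated power P_net = εσA(T⁴ − T₀⁴) = 0.718×5.670×10⁻⁸×9.8122×10⁻³×(23.1⁴ − 66.6⁴).
T⁴ − T₀⁴ = 2.84740×10⁵ − 1.96742×10⁷ = -1.93895×10⁷ K⁴, so P_net = -7.75×10⁻³ W — negative, meaning a net gain of 7.75×10⁻³ W.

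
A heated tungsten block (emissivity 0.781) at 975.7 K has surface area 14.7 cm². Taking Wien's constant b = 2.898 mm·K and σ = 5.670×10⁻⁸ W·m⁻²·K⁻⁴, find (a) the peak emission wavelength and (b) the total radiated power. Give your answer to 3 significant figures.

(a) λ_max = b/T = 2.898×10⁻³/975.7 = 2.970×10⁻⁶ m = 2.97 μm.
Area A = 14.7 cm² = 1.47×10⁻³ m².
(b) P = εσAT⁴ = 0.781×5.670×10⁻⁸×1.47×10⁻³×(975.7)⁴ = 59.0 W.

λ_max ≈ 2.97 μm; P ≈ 59.0 W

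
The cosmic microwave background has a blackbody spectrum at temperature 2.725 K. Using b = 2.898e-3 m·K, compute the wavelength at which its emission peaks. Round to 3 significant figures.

Wien's displacement law: λ_max = b/T = (2.898×10⁻³ m·K)/(2.725 K) = 1.063×10⁻³ m.
That is 1.06×10⁻³ m, in the microwave range.

λ_max ≈ 1.06×10⁻³ m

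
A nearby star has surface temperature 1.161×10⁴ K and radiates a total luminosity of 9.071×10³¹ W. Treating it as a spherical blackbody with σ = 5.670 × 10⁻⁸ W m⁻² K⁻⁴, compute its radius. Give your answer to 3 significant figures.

L = 4πR²σT⁴ ⇒ R = √(L/(4πσT⁴)).
σT⁴ = 1.03018×10⁹ W/m², so R = √(9.071×10³¹/(4π×1.03018×10⁹)) = 8.37×10¹⁰ m.

R ≈ 8.37×10¹⁰ m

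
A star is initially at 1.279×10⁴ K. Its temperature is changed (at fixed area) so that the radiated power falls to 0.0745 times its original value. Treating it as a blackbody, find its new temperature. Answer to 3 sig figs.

T₂ ≈ 6.68×10³ K

P ∝ T⁴, so T₂/T₁ = (P₂/P₁)^(1/4) = (0.0745)^(1/4) = 0.522443.
T₂ = 1.279×10⁴ × 0.522443 = 6.68×10³ K.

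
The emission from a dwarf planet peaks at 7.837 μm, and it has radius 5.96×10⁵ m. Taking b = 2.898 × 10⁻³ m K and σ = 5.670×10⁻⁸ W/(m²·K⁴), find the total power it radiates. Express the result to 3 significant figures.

Wien's law: T = b/λ_max = 2.898×10⁻³/7.837×10⁻⁶ = 369.784 K.
Surface area A = 4πR² = 4π(5.96×10⁵ m)² = 4.46378×10¹² m².
Then P = σAT⁴ = 5.670×10⁻⁸×4.46378×10¹²×(369.784)⁴ = 4.73×10¹⁵ W.

P ≈ 4.73×10¹⁵ W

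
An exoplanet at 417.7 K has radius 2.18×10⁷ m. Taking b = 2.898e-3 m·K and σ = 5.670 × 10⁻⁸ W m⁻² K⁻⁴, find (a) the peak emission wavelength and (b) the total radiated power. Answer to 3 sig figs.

(a) λ_max = b/T = 2.898×10⁻³/417.7 = 6.938×10⁻⁶ m = 6.94 μm.
Surface area A = 4πR² = 4π(2.18×10⁷ m)² = 5.97204×10¹⁵ m².
(b) P = σAT⁴ = 5.670×10⁻⁸×5.97204×10¹⁵×(417.7)⁴ = 1.03×10¹⁹ W.

λ_max ≈ 6.94 μm; P ≈ 1.03×10¹⁹ W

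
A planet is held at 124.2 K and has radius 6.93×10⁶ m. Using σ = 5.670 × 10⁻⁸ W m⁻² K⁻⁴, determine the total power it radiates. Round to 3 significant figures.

P ≈ 8.14×10¹⁵ W

Surface area A = 4πR² = 4π(6.93×10⁶ m)² = 6.03499×10¹⁴ m².
P = σAT⁴ = 5.670×10⁻⁸ × 6.03499×10¹⁴ × (124.2)⁴ = 8.14×10¹⁵ W.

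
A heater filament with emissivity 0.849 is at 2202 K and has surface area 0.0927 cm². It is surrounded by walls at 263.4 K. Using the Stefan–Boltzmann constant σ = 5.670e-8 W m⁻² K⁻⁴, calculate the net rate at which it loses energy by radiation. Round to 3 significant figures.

Net loss ≈ 10.5 W

Area A = 0.0927 cm² = 9.27×10⁻⁶ m².
Net radiated power P_net = εσA(T⁴ − T₀⁴) = 0.849×5.670×10⁻⁸×9.27×10⁻⁶×(2202⁴ − 263.4⁴).
T⁴ − T₀⁴ = 2.35109×10¹³ − 4.81352×10⁹ = 2.35061×10¹³ K⁴, so P_net = 10.5 W.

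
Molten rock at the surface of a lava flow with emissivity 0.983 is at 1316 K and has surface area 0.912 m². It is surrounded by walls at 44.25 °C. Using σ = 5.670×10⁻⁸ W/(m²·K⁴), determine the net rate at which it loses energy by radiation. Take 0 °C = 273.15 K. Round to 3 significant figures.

Net loss ≈ 1.52×10⁵ W

Surroundings: T = 44.25 °C + 273.15 = 317.40 K.
Area A = 0.912 m².
Net radiated power P_net = εσA(T⁴ − T₀⁴) = 0.983×5.670×10⁻⁸×0.912×(1316⁴ − 317.40⁴).
T⁴ − T₀⁴ = 2.99933×10¹² − 1.01491×10¹⁰ = 2.98918×10¹² K⁴, so P_net = 1.52×10⁵ W.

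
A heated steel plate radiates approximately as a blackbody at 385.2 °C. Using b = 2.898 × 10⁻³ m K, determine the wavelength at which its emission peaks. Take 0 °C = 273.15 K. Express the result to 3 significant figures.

λ_max ≈ 4.40 μm

T = 385.2 °C + 273.15 = 658.35 K.
Wien's displacement law: λ_max = b/T = (2.898×10⁻³ m·K)/(658.35 K) = 4.402×10⁻⁶ m.
That is 4.40 μm, in the infrared range.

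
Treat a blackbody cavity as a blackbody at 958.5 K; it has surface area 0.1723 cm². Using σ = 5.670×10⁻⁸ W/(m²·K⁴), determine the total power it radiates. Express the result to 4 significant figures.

Area A = 0.1723 cm² = 1.723×10⁻⁵ m².
P = σAT⁴ = 5.670×10⁻⁸ × 1.723×10⁻⁵ × (958.5)⁴ = 0.8246 W.

P ≈ 0.8246 W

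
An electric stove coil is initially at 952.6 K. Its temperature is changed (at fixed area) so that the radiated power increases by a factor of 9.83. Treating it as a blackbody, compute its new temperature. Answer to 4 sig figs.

P ∝ T⁴, so T₂/T₁ = (P₂/P₁)^(1/4) = (9.83)^(1/4) = 1.77067.
T₂ = 952.6 × 1.77067 = 1687 K.

T₂ ≈ 1687 K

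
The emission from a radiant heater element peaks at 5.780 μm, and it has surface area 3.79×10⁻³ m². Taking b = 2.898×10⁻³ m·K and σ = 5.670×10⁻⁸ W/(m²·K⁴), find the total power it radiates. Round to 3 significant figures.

Wien's law: T = b/λ_max = 2.898×10⁻³/5.780×10⁻⁶ = 501.384 K.
Area A = 3.79×10⁻³ m².
Then P = σAT⁴ = 5.670×10⁻⁸×3.79×10⁻³×(501.384)⁴ = 13.6 W.

P ≈ 13.6 W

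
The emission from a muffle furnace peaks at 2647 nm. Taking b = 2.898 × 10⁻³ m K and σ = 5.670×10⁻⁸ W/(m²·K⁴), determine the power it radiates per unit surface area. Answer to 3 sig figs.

Wien's law: T = b/λ_max = 2.898×10⁻³/2.647×10⁻⁶ = 1094.82 K.
Then I = σT⁴ = 5.670×10⁻⁸×(1094.82)⁴ = 8.15×10⁴ W/m².

I ≈ 8.15×10⁴ W/m²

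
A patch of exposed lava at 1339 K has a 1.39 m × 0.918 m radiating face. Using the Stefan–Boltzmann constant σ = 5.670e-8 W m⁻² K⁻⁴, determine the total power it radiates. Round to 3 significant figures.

P ≈ 2.33×10⁵ W

Area A = 1.39 × 0.918 = 1.27602 m².
P = σAT⁴ = 5.670×10⁻⁸ × 1.27602 × (1339)⁴ = 2.33×10⁵ W.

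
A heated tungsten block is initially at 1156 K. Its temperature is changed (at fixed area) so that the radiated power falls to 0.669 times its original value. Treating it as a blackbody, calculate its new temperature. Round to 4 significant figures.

P ∝ T⁴, so T₂/T₁ = (P₂/P₁)^(1/4) = (0.669)^(1/4) = 0.904392.
T₂ = 1156 × 0.904392 = 1045 K.

T₂ ≈ 1045 K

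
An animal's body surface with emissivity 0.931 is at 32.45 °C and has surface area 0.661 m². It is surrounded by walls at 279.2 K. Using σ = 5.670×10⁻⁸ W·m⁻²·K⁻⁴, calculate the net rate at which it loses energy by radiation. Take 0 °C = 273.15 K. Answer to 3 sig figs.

Net loss ≈ 92.3 W

T = 32.45 °C + 273.15 = 305.60 K.
Area A = 0.661 m².
Net radiated power P_net = εσA(T⁴ − T₀⁴) = 0.931×5.670×10⁻⁸×0.661×(305.60⁴ − 279.2⁴).
T⁴ − T₀⁴ = 8.72195×10⁹ − 6.07661×10⁹ = 2.64534×10⁹ K⁴, so P_net = 92.3 W.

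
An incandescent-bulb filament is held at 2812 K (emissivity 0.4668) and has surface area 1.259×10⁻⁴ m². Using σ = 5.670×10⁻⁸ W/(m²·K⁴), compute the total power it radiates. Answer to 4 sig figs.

Area A = 1.259×10⁻⁴ m².
P = εσAT⁴ = 0.4668 × 5.670×10⁻⁸ × 1.259×10⁻⁴ × (2812)⁴ = 208.4 W.

P ≈ 208.4 W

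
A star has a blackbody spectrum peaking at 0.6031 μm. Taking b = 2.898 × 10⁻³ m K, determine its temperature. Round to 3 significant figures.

Wien's law gives T = b/λ_max = (2.898×10⁻³ m·K)/(6.031×10⁻⁷ m) = 4.81×10³ K.

T ≈ 4.81×10³ K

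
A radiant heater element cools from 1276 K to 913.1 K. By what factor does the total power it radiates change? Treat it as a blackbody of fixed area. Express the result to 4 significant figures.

P ∝ T⁴, so P₂/P₁ = (T₂/T₁)⁴ = (913.1/1276)⁴ = (0.715596)⁴ = 0.2622.

P₂/P₁ ≈ 0.2622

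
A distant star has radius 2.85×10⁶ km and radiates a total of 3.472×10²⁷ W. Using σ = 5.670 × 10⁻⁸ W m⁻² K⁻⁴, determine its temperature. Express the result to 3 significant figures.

Surface area A = 4πR² = 4π(2.85×10⁹ m)² = 1.02070×10²⁰ m².
P = σAT⁴ ⇒ T = (P/(σA))^(1/4) = (3.472×10²⁷/(5.670×10⁻⁸×1.02070×10²⁰))^(1/4) = 4.95×10³ K.

T ≈ 4.95×10³ K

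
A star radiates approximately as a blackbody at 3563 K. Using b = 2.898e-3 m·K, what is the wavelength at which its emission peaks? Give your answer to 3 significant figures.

λ_max ≈ 0.813 μm

Wien's displacement law: λ_max = b/T = (2.898×10⁻³ m·K)/(3563 K) = 8.134×10⁻⁷ m.
That is 0.813 μm, in the infrared range.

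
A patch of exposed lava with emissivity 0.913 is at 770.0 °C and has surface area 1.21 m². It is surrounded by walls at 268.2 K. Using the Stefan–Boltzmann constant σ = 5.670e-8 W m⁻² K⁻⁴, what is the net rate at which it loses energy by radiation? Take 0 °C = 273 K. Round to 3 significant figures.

T = 770.0 °C + 273 = 1043.0 K.
Area A = 1.21 m².
Net radiated power P_net = εσA(T⁴ − T₀⁴) = 0.913×5.670×10⁻⁸×1.21×(1043.0⁴ − 268.2⁴).
T⁴ − T₀⁴ = 1.18342×10¹² − 5.17410×10⁹ = 1.17825×10¹² K⁴, so P_net = 7.38×10⁴ W.

Net loss ≈ 7.38×10⁴ W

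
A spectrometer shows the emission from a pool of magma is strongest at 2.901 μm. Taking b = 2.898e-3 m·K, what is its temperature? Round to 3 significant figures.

Wien's law gives T = b/λ_max = (2.898×10⁻³ m·K)/(2.901×10⁻⁶ m) = 999 K.

T ≈ 999 K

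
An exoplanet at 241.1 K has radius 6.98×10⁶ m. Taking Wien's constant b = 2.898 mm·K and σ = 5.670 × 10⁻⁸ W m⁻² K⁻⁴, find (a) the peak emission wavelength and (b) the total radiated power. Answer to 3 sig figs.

(a) λ_max = b/T = 2.898×10⁻³/241.1 = 1.202×10⁻⁵ m = 12.0 μm.
Surface area A = 4πR² = 4π(6.98×10⁶ m)² = 6.12239×10¹⁴ m².
(b) P = σAT⁴ = 5.670×10⁻⁸×6.12239×10¹⁴×(241.1)⁴ = 1.17×10¹⁷ W.

λ_max ≈ 12.0 μm; P ≈ 1.17×10¹⁷ W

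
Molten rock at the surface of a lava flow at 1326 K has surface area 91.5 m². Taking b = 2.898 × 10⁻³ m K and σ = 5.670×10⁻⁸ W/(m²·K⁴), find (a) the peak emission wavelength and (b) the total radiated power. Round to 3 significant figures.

λ_max ≈ 2.19 μm; P ≈ 1.60×10⁷ W

(a) λ_max = b/T = 2.898×10⁻³/1326 = 2.186×10⁻⁶ m = 2.19 μm.
Area A = 91.5 m².
(b) P = σAT⁴ = 5.670×10⁻⁸×91.5×(1326)⁴ = 1.60×10⁷ W.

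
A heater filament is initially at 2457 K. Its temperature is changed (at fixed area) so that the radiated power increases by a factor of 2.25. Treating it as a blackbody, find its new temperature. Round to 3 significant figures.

T₂ ≈ 3.01×10³ K

P ∝ T⁴, so T₂/T₁ = (P₂/P₁)^(1/4) = (2.25)^(1/4) = 1.22474.
T₂ = 2457 × 1.22474 = 3.01×10³ K.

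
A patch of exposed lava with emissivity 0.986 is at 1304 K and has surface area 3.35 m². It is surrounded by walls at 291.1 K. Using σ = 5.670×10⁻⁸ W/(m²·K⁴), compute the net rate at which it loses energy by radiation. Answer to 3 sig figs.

Net loss ≈ 5.40×10⁵ W

Area A = 3.35 m².
Net radiated power P_net = εσA(T⁴ − T₀⁴) = 0.986×5.670×10⁻⁸×3.35×(1304⁴ − 291.1⁴).
T⁴ − T₀⁴ = 2.89141×10¹² − 7.18073×10⁹ = 2.88423×10¹² K⁴, so P_net = 5.40×10⁵ W.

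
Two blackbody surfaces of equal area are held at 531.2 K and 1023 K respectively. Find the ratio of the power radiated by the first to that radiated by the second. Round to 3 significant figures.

P₁/P₂ ≈ 0.0727

With equal areas, P₁/P₂ = (T₁/T₂)⁴ = (531.2/1023)⁴ = 0.0727.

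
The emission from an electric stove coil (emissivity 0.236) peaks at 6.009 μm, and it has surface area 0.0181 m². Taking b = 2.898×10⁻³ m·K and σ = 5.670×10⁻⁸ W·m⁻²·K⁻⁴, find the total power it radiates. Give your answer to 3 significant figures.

Wien's law: T = b/λ_max = 2.898×10⁻³/6.009×10⁻⁶ = 482.277 K.
Area A = 0.0181 m².
Then P = εσAT⁴ = 0.236×5.670×10⁻⁸×0.0181×(482.277)⁴ = 13.1 W.

P ≈ 13.1 W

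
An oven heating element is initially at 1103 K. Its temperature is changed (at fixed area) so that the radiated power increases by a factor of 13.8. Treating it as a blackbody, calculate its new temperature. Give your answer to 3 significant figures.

T₂ ≈ 2.13×10³ K

P ∝ T⁴, so T₂/T₁ = (P₂/P₁)^(1/4) = (13.8)^(1/4) = 1.92739.
T₂ = 1103 × 1.92739 = 2.13×10³ K.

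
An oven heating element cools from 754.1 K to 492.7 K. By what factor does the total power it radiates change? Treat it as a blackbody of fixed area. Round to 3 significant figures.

P ∝ T⁴, so P₂/P₁ = (T₂/T₁)⁴ = (492.7/754.1)⁴ = (0.653362)⁴ = 0.182.

P₂/P₁ ≈ 0.182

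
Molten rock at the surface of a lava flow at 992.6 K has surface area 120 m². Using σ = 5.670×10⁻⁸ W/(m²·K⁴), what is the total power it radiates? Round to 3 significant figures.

Area A = 120 m².
P = σAT⁴ = 5.670×10⁻⁸ × 120 × (992.6)⁴ = 6.60×10⁶ W.

P ≈ 6.60×10⁶ W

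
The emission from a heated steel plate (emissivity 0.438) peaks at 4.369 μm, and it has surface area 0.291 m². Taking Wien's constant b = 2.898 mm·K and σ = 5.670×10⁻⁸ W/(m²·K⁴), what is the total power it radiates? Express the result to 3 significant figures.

P ≈ 1.40×10³ W

Wien's law: T = b/λ_max = 2.898×10⁻³/4.369×10⁻⁶ = 663.310 K.
Area A = 0.291 m².
Then P = εσAT⁴ = 0.438×5.670×10⁻⁸×0.291×(663.310)⁴ = 1.40×10³ W.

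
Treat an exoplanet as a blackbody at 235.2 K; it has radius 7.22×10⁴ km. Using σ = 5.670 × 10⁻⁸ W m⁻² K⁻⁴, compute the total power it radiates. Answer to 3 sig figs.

Surface area A = 4πR² = 4π(7.22×10⁷ m)² = 6.55065×10¹⁶ m².
P = σAT⁴ = 5.670×10⁻⁸ × 6.55065×10¹⁶ × (235.2)⁴ = 1.14×10¹⁹ W.

P ≈ 1.14×10¹⁹ W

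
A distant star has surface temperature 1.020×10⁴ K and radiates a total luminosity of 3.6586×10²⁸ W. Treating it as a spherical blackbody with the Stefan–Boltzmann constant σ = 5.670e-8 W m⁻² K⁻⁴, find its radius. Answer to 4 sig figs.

L = 4πR²σT⁴ ⇒ R = √(L/(4πσT⁴)).
σT⁴ = 6.13739×10⁸ W/m², so R = √(3.6586×10²⁸/(4π×6.13739×10⁸)) = 2.178×10⁹ m.

R ≈ 2.178×10⁹ m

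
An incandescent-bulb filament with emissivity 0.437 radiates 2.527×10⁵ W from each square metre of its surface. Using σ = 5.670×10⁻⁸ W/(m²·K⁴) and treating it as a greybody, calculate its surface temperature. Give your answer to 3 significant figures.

T ≈ 1.79×10³ K

I = εσT⁴, so T = (I/εσ)^(1/4) = (2.527×10⁵/(0.437×5.670×10⁻⁸))^(1/4) = 1.79×10³ K.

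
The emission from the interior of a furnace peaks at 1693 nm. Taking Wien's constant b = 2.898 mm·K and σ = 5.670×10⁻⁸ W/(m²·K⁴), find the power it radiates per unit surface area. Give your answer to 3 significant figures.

I ≈ 4.87×10⁵ W/m²

Wien's law: T = b/λ_max = 2.898×10⁻³/1.693×10⁻⁶ = 1711.75 K.
Then I = σT⁴ = 5.670×10⁻⁸×(1711.75)⁴ = 4.87×10⁵ W/m².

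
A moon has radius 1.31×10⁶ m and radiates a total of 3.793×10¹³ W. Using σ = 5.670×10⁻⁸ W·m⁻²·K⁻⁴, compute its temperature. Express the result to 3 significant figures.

Surface area A = 4πR² = 4π(1.31×10⁶ m)² = 2.15651×10¹³ m².
P = σAT⁴ ⇒ T = (P/(σA))^(1/4) = (3.793×10¹³/(5.670×10⁻⁸×2.15651×10¹³))^(1/4) = 74.6 K.

T ≈ 74.6 K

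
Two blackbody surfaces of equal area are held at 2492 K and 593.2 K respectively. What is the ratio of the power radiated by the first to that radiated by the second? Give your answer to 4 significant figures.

With equal areas, P₁/P₂ = (T₁/T₂)⁴ = (2492/593.2)⁴ = 311.4.

P₁/P₂ ≈ 311.4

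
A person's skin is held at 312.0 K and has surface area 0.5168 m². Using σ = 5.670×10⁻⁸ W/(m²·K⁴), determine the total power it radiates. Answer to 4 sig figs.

Area A = 0.5168 m².
P = σAT⁴ = 5.670×10⁻⁸ × 0.5168 × (312.0)⁴ = 277.7 W.

P ≈ 277.7 W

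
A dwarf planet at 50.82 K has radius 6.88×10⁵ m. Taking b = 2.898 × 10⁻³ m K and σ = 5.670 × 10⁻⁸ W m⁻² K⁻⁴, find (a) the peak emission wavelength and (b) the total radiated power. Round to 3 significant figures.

(a) λ_max = b/T = 2.898×10⁻³/50.82 = 5.702×10⁻⁵ m = 57.0 μm.
Surface area A = 4πR² = 4π(6.88×10⁵ m)² = 5.94822×10¹² m².
(b) P = σAT⁴ = 5.670×10⁻⁸×5.94822×10¹²×(50.82)⁴ = 2.25×10¹² W.

λ_max ≈ 57.0 μm; P ≈ 2.25×10¹² W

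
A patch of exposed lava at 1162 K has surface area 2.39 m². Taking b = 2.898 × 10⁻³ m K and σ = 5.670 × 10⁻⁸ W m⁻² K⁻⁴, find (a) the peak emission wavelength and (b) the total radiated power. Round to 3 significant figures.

(a) λ_max = b/T = 2.898×10⁻³/1162 = 2.494×10⁻⁶ m = 2.49 μm.
Area A = 2.39 m².
(b) P = σAT⁴ = 5.670×10⁻⁸×2.39×(1162)⁴ = 2.47×10⁵ W.

λ_max ≈ 2.49 μm; P ≈ 2.47×10⁵ W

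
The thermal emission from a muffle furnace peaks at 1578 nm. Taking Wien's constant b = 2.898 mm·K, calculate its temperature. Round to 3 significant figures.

T ≈ 1.84×10³ K

Wien's law gives T = b/λ_max = (2.898×10⁻³ m·K)/(1.578×10⁻⁶ m) = 1.84×10³ K.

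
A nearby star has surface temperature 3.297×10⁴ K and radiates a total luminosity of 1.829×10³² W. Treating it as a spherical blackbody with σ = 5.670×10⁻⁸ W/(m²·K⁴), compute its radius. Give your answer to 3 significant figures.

R ≈ 1.47×10¹⁰ m

L = 4πR²σT⁴ ⇒ R = √(L/(4πσT⁴)).
σT⁴ = 6.69975×10¹⁰ W/m², so R = √(1.829×10³²/(4π×6.69975×10¹⁰)) = 1.47×10¹⁰ m.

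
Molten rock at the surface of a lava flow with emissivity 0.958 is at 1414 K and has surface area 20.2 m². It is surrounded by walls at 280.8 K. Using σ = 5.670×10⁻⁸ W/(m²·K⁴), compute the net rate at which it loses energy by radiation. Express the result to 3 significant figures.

Net loss ≈ 4.38×10⁶ W

Area A = 20.2 m².
Net radiated power P_net = εσA(T⁴ − T₀⁴) = 0.958×5.670×10⁻⁸×20.2×(1414⁴ − 280.8⁴).
T⁴ − T₀⁴ = 3.99758×10¹² − 6.21711×10⁹ = 3.99136×10¹² K⁴, so P_net = 4.38×10⁶ W.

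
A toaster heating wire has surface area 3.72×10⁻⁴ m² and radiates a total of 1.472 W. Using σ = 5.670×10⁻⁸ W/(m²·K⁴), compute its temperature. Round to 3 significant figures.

T ≈ 514 K

Area A = 3.72×10⁻⁴ m².
P = σAT⁴ ⇒ T = (P/(σA))^(1/4) = (1.472/(5.670×10⁻⁸×3.72×10⁻⁴))^(1/4) = 514 K.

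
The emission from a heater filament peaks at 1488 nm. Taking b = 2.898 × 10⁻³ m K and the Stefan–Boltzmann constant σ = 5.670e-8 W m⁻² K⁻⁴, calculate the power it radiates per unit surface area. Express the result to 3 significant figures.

Wien's law: T = b/λ_max = 2.898×10⁻³/1.488×10⁻⁶ = 1947.58 K.
Then I = σT⁴ = 5.670×10⁻⁸×(1947.58)⁴ = 8.16×10⁵ W/m².

I ≈ 8.16×10⁵ W/m²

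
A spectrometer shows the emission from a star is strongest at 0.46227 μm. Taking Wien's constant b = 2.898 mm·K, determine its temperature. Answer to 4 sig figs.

T ≈ 6269 K

Wien's law gives T = b/λ_max = (2.898×10⁻³ m·K)/(4.6227×10⁻⁷ m) = 6269 K.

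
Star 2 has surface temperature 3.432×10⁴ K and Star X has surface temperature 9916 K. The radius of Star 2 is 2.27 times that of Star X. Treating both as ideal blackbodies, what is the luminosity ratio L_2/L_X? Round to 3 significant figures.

L ∝ R²T⁴, so L_2/L_X = (R_2/R_X)²(T_2/T_X)⁴ = (2.27)² × (3.432×10⁴/9916)⁴ = 5.1529 × 143.497 = 739.

L_2/L_X ≈ 739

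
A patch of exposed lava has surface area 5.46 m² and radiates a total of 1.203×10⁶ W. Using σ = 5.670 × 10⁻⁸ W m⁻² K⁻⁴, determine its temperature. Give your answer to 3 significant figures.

T ≈ 1.40×10³ K

Area A = 5.46 m².
P = σAT⁴ ⇒ T = (P/(σA))^(1/4) = (1.203×10⁶/(5.670×10⁻⁸×5.46))^(1/4) = 1.40×10³ K.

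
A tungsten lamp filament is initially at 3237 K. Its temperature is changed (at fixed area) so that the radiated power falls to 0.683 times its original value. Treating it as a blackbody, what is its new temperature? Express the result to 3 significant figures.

P ∝ T⁴, so T₂/T₁ = (P₂/P₁)^(1/4) = (0.683)^(1/4) = 0.909086.
T₂ = 3237 × 0.909086 = 2.94×10³ K.

T₂ ≈ 2.94×10³ K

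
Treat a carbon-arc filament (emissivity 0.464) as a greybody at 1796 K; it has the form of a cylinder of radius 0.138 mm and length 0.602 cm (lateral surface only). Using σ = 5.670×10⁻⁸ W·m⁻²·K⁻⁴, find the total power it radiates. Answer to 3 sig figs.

Lateral area A = 2πrL = 2π×1.38×10⁻⁴×6.02×10⁻³ = 5.21982×10⁻⁶ m².
P = εσAT⁴ = 0.464 × 5.670×10⁻⁸ × 5.21982×10⁻⁶ × (1796)⁴ = 1.43 W.

P ≈ 1.43 W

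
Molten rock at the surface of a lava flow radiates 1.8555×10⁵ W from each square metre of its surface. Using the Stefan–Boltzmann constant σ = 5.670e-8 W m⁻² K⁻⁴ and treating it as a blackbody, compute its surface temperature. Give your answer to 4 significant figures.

T ≈ 1345 K

I = σT⁴, so T = (I/σ)^(1/4) = (1.8555×10⁵/(5.670×10⁻⁸))^(1/4) = 1345 K.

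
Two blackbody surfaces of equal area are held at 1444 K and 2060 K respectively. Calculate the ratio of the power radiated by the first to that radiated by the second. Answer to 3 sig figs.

P₁/P₂ ≈ 0.241

With equal areas, P₁/P₂ = (T₁/T₂)⁴ = (1444/2060)⁴ = 0.241.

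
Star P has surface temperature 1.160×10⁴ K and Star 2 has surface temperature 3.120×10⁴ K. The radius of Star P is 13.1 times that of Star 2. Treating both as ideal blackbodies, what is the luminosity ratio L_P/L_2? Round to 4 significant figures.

L_P/L_2 ≈ 3.279

L ∝ R²T⁴, so L_P/L_2 = (R_P/R_2)²(T_P/T_2)⁴ = (13.1)² × (1.160×10⁴/3.120×10⁴)⁴ = 171.61 × 0.0191079 = 3.279.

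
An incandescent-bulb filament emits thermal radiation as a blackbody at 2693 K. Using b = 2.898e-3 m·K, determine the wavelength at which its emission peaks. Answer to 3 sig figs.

λ_max ≈ 1.08 μm

Wien's displacement law: λ_max = b/T = (2.898×10⁻³ m·K)/(2693 K) = 1.076×10⁻⁶ m.
That is 1.08 μm, in the infrared range.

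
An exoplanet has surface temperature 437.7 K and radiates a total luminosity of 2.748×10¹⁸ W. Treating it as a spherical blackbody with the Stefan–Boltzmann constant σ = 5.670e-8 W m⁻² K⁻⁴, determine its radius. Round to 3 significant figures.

L = 4πR²σT⁴ ⇒ R = √(L/(4πσT⁴)).
σT⁴ = 2081.08 W/m², so R = √(2.748×10¹⁸/(4π×2081.08)) = 1.03×10⁷ m.

R ≈ 1.03×10⁷ m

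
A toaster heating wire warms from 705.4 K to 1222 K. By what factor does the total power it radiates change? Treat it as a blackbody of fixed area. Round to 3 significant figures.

P ∝ T⁴, so P₂/P₁ = (T₂/T₁)⁴ = (1222/705.4)⁴ = (1.73235)⁴ = 9.01.

P₂/P₁ ≈ 9.01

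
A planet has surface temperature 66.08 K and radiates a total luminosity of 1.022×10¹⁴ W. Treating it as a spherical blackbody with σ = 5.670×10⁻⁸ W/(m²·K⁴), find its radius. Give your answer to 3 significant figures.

R ≈ 2.74×10⁶ m

L = 4πR²σT⁴ ⇒ R = √(L/(4πσT⁴)).
σT⁴ = 1.08109 W/m², so R = √(1.022×10¹⁴/(4π×1.08109)) = 2.74×10⁶ m.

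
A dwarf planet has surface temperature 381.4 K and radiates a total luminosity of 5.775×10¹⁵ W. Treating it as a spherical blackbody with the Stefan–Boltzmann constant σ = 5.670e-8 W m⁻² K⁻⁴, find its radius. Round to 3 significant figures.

L = 4πR²σT⁴ ⇒ R = √(L/(4πσT⁴)).
σT⁴ = 1199.79 W/m², so R = √(5.775×10¹⁵/(4π×1199.79)) = 6.19×10⁵ m.

R ≈ 6.19×10⁵ m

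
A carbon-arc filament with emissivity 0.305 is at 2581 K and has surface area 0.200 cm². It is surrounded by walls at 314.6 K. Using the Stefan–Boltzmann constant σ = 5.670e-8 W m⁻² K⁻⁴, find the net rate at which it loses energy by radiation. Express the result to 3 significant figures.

Area A = 0.200 cm² = 2.00×10⁻⁵ m².
Net radiated power P_net = εσA(T⁴ − T₀⁴) = 0.305×5.670×10⁻⁸×2.00×10⁻⁵×(2581⁴ − 314.6⁴).
T⁴ − T₀⁴ = 4.43764×10¹³ − 9.79569×10⁹ = 4.43666×10¹³ K⁴, so P_net = 15.3 W.

Net loss ≈ 15.3 W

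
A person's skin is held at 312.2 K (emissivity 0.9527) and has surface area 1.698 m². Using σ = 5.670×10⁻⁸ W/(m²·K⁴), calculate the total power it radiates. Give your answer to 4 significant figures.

Area A = 1.698 m².
P = εσAT⁴ = 0.9527 × 5.670×10⁻⁸ × 1.698 × (312.2)⁴ = 871.4 W.

P ≈ 871.4 W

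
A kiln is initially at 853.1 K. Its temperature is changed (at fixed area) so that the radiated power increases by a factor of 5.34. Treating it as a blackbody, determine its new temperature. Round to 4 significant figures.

T₂ ≈ 1297 K

P ∝ T⁴, so T₂/T₁ = (P₂/P₁)^(1/4) = (5.34)^(1/4) = 1.52015.
T₂ = 853.1 × 1.52015 = 1297 K.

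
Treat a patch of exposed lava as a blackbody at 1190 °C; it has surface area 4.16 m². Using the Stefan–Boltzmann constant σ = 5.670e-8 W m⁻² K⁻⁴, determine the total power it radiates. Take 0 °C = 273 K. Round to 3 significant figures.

T = 1190 °C + 273 = 1463 K.
Area A = 4.16 m².
P = σAT⁴ = 5.670×10⁻⁸ × 4.16 × (1463)⁴ = 1.08×10⁶ W.

P ≈ 1.08×10⁶ W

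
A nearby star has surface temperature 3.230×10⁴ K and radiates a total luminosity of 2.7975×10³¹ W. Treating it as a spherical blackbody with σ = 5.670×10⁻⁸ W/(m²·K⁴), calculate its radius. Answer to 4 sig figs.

L = 4πR²σT⁴ ⇒ R = √(L/(4πσT⁴)).
σT⁴ = 6.17153×10¹⁰ W/m², so R = √(2.7975×10³¹/(4π×6.17153×10¹⁰)) = 6.006×10⁹ m.

R ≈ 6.006×10⁹ m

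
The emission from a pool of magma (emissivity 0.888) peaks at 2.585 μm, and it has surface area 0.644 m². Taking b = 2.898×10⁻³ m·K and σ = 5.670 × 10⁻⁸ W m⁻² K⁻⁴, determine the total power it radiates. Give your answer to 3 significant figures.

P ≈ 5.12×10⁴ W

Wien's law: T = b/λ_max = 2.898×10⁻³/2.585×10⁻⁶ = 1121.08 K.
Area A = 0.644 m².
Then P = εσAT⁴ = 0.888×5.670×10⁻⁸×0.644×(1121.08)⁴ = 5.12×10⁴ W.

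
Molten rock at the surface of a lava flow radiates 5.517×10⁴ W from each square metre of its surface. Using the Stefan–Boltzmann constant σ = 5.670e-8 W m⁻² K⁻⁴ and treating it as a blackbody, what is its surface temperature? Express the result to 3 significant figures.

T ≈ 993 K

I = σT⁴, so T = (I/σ)^(1/4) = (5.517×10⁴/(5.670×10⁻⁸))^(1/4) = 993 K.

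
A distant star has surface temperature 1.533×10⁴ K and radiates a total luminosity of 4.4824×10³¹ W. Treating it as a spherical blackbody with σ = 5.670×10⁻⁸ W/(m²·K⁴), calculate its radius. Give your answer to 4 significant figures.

R ≈ 3.375×10¹⁰ m

L = 4πR²σT⁴ ⇒ R = √(L/(4πσT⁴)).
σT⁴ = 3.13149×10⁹ W/m², so R = √(4.4824×10³¹/(4π×3.13149×10⁹)) = 3.375×10¹⁰ m.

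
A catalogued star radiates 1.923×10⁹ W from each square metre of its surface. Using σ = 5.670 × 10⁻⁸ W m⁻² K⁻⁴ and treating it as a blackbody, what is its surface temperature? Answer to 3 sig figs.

T ≈ 1.36×10⁴ K

I = σT⁴, so T = (I/σ)^(1/4) = (1.923×10⁹/(5.670×10⁻⁸))^(1/4) = 1.36×10⁴ K.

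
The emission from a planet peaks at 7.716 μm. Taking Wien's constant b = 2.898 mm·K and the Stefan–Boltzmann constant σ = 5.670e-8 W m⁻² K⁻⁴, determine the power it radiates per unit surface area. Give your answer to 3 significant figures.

Wien's law: T = b/λ_max = 2.898×10⁻³/7.716×10⁻⁶ = 375.583 K.
Then I = σT⁴ = 5.670×10⁻⁸×(375.583)⁴ = 1.13×10³ W/m².

I ≈ 1.13×10³ W/m²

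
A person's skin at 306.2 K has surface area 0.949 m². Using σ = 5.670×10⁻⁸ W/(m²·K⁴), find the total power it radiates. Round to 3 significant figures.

Area A = 0.949 m².
P = σAT⁴ = 5.670×10⁻⁸ × 0.949 × (306.2)⁴ = 473 W.

P ≈ 473 W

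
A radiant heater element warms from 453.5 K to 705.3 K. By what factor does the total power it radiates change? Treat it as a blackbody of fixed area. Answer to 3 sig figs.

P₂/P₁ ≈ 5.85

P ∝ T⁴, so P₂/P₁ = (T₂/T₁)⁴ = (705.3/453.5)⁴ = (1.55524)⁴ = 5.85.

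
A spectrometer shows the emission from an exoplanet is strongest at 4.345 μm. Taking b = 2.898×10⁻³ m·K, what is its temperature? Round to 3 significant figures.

Wien's law gives T = b/λ_max = (2.898×10⁻³ m·K)/(4.345×10⁻⁶ m) = 667 K.

T ≈ 667 K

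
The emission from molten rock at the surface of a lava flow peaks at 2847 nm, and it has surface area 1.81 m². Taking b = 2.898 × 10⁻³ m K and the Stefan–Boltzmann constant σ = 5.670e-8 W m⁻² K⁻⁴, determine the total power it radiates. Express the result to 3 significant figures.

Wien's law: T = b/λ_max = 2.898×10⁻³/2.847×10⁻⁶ = 1017.91 K.
Area A = 1.81 m².
Then P = σAT⁴ = 5.670×10⁻⁸×1.81×(1017.91)⁴ = 1.10×10⁵ W.

P ≈ 1.10×10⁵ W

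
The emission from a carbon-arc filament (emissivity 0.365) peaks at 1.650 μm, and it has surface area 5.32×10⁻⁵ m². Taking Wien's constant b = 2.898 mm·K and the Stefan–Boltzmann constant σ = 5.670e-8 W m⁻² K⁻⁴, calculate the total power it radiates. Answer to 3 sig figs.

P ≈ 10.5 W

Wien's law: T = b/λ_max = 2.898×10⁻³/1.650×10⁻⁶ = 1756.36 K.
Area A = 5.32×10⁻⁵ m².
Then P = εσAT⁴ = 0.365×5.670×10⁻⁸×5.32×10⁻⁵×(1756.36)⁴ = 10.5 W.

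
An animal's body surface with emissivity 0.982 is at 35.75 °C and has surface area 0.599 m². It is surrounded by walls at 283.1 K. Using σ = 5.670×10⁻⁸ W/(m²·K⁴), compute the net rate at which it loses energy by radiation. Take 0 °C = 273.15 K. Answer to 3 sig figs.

T = 35.75 °C + 273.15 = 308.90 K.
Area A = 0.599 m².
Net radiated power P_net = εσA(T⁴ − T₀⁴) = 0.982×5.670×10⁻⁸×0.599×(308.90⁴ − 283.1⁴).
T⁴ − T₀⁴ = 9.10483×10⁹ − 6.42332×10⁹ = 2.68151×10⁹ K⁴, so P_net = 89.4 W.

Net loss ≈ 89.4 W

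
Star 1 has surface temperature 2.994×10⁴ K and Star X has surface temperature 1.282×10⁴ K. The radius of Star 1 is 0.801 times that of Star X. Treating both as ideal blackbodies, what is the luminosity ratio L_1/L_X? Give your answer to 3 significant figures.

L_1/L_X ≈ 19.1

L ∝ R²T⁴, so L_1/L_X = (R_1/R_X)²(T_1/T_X)⁴ = (0.801)² × (2.994×10⁴/1.282×10⁴)⁴ = 0.641601 × 29.7478 = 19.1.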